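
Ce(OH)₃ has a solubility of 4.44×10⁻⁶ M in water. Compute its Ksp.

Ksp = 1.05×10⁻²⁰

Ce(OH)₃(s) ⇌ Ce³⁺(aq) + 3 OH⁻(aq)
If s mol/L of Ce(OH)₃ dissolves, [Ce³⁺] = s and [OH⁻] = 3s.
Ksp = [Ce³⁺][OH⁻]^3 = s · (3s)^3 = 27s^4
Ksp = 27 × (4.44×10⁻⁶)^4 = 1.05×10⁻²⁰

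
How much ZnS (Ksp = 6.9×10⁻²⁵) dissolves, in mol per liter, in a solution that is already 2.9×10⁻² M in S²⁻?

2.4×10⁻²³ M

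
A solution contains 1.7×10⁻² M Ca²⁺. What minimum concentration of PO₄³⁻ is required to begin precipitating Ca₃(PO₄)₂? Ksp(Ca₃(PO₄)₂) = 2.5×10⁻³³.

Precipitation begins when Q = Ksp.
Ca₃(PO₄)₂(s) ⇌ 3 Ca²⁺(aq) + 2 PO₄³⁻(aq)
Ksp = [Ca²⁺]^3[PO₄³⁻]^2 = [PO₄³⁻]^2(1.7×10⁻²)^3
[PO₄³⁻]^2 = 2.5×10⁻³³ / (1.7×10⁻²)^3 = 5.1×10⁻²⁸
[PO₄³⁻] = 2.3×10⁻¹⁴ M

2.3×10⁻¹⁴ M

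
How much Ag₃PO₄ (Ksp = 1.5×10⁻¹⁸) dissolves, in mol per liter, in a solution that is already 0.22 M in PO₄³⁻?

6.3×10⁻⁷ M

Ag₃PO₄(s) ⇌ 3 Ag⁺(aq) + PO₄³⁻(aq)
The solution already contains PO₄³⁻ at 0.22 M. Let s be the molar solubility of Ag₃PO₄.
[PO₄³⁻] ≈ 0.22 M (common ion dominates); [Ag⁺] = 3s.
Ksp = [Ag⁺]^3[PO₄³⁻] = (3s)^3(0.22)
(3s)^3 = 1.5×10⁻¹⁸ / (0.22) = 6.8×10⁻¹⁸
s = 6.3×10⁻⁷ M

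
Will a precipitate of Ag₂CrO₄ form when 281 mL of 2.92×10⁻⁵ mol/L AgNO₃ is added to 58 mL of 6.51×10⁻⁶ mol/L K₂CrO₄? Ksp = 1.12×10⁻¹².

The combined volume is 339 mL.
[Ag⁺] = (2.92×10⁻⁵)(281)/339 = 2.42×10⁻⁵ mol/L
[CrO₄²⁻] = (6.51×10⁻⁶)(58)/339 = 1.11×10⁻⁶ mol/L
Q = [Ag⁺]^2[CrO₄²⁻] = 6.53×10⁻¹⁶
Q < Ksp (6.53×10⁻¹⁶ vs 1.12×10⁻¹²); the solution remains unsaturated and no precipitate forms.

No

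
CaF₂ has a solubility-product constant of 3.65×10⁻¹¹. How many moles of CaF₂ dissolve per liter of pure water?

2.09×10⁻⁴ M

CaF₂(s) ⇌ Ca²⁺(aq) + 2 F⁻(aq)
Call the molar solubility s, so that [Ca²⁺] = s and [F⁻] = 2s.
Ksp = [Ca²⁺][F⁻]^2 = s · (2s)^2 = 4s^3
4s^3 = 3.65×10⁻¹¹  ⇒  s^3 = 9.13×10⁻¹²
s = 2.09×10⁻⁴ mol L⁻¹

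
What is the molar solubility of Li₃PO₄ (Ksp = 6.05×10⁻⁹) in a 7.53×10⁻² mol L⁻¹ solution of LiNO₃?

Li₃PO₄(s) ⇌ 3 Li⁺(aq) + PO₄³⁻(aq)
Let s be the solubility of Li₃PO₄ here. The common ion gives [Li⁺] ≈ 7.53×10⁻² mol L⁻¹, and [PO₄³⁻] = s.
Ksp = [Li⁺]^3[PO₄³⁻] = (7.53×10⁻²)^3s
s = 6.05×10⁻⁹ / (7.53×10⁻²)^3 = 1.42×10⁻⁵
s = 1.42×10⁻⁵ mol L⁻¹

1.42×10⁻⁵ M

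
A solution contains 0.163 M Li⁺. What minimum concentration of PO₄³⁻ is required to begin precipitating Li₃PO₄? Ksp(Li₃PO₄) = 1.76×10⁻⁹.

The threshold for precipitation is Q = Ksp.
Li₃PO₄(s) ⇌ 3 Li⁺(aq) + PO₄³⁻(aq)
Ksp = [Li⁺]^3[PO₄³⁻] = [PO₄³⁻](0.163)^3
[PO₄³⁻] = 1.76×10⁻⁹ / (0.163)^3 = 4.06×10⁻⁷
[PO₄³⁻] = 4.06×10⁻⁷ M

4.06×10⁻⁷ M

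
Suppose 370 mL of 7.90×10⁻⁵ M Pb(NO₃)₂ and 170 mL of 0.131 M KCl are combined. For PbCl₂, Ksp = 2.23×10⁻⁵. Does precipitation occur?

After mixing, V = 370 mL + 170 mL = 540 mL.
[Pb²⁺] = (7.90×10⁻⁵)(370)/540 = 5.41×10⁻⁵ M
[Cl⁻] = (0.131)(170)/540 = 4.12×10⁻² M
Q = [Pb²⁺][Cl⁻]^2 = 9.21×10⁻⁸
Q = 9.21×10⁻⁸ < Ksp = 2.23×10⁻⁵, so the solution is unsaturated and no precipitate forms.

No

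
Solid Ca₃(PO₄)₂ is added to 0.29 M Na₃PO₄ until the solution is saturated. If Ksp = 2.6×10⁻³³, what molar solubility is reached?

Ca₃(PO₄)₂(s) ⇌ 3 Ca²⁺(aq) + 2 PO₄³⁻(aq)
Let s be the solubility of Ca₃(PO₄)₂ here. The common ion gives [PO₄³⁻] ≈ 0.29 M, and [Ca²⁺] = 3s.
Ksp = [Ca²⁺]^3[PO₄³⁻]^2 = (3s)^3(0.29)^2
(3s)^3 = 2.6×10⁻³³ / (0.29)^2 = 3.1×10⁻³²
s = 1.0×10⁻¹¹ M

1.0×10⁻¹¹ M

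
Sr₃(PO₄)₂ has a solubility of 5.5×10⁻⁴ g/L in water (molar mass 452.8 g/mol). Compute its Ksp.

Ksp = 2.9×10⁻²⁸

Molar solubility s = (5.5×10⁻⁴ g/L) / (452.8 g/mol) = 1.215×10⁻⁶ mol/L
Sr₃(PO₄)₂(s) ⇌ 3 Sr²⁺(aq) + 2 PO₄³⁻(aq)
Let s be the molar solubility. Then [Sr²⁺] = 3s and [PO₄³⁻] = 2s.
Ksp = [Sr²⁺]^3[PO₄³⁻]^2 = (3s)^3 · (2s)^2 = 108s^5
Ksp = 108 × (1.215×10⁻⁶)^5 = 2.9×10⁻²⁸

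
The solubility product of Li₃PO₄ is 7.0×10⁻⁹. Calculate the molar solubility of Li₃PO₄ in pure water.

4.0×10⁻³ M

Li₃PO₄(s) ⇌ 3 Li⁺(aq) + PO₄³⁻(aq)
If s mol/L of Li₃PO₄ dissolves, [Li⁺] = 3s and [PO₄³⁻] = s.
Ksp = [Li⁺]^3[PO₄³⁻] = (3s)^3 · s = 27s^4
27s^4 = 7.0×10⁻⁹  ⇒  s^4 = 2.6×10⁻¹⁰
s = (2.6×10⁻¹⁰)^(1/4) = 4.0×10⁻³ mol L⁻¹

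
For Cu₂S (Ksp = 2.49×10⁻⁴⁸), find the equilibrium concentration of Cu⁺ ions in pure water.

1.71×10⁻¹⁶ M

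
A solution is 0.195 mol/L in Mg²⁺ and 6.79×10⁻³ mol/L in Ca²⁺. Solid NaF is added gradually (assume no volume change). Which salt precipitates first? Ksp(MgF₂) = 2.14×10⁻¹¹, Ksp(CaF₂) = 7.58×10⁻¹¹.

A salt starts to precipitate once the ion product Q reaches its Ksp.
For MgF₂: [F⁻] = (Ksp/[Mg²⁺])^(1/2) = 1.05×10⁻⁵ mol/L
For CaF₂: [F⁻] = (Ksp/[Ca²⁺])^(1/2) = 1.06×10⁻⁴ mol/L
The smaller threshold [F⁻] is reached first, so MgF₂ precipitates first.

MgF₂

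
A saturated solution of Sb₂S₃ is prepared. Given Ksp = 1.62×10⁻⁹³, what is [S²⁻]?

3.25×10⁻¹⁹ M

Sb₂S₃(s) ⇌ 2 Sb³⁺(aq) + 3 S²⁻(aq)
For each mole of Sb₂S₃ that dissolves per liter, [Sb³⁺] = 2s and [S²⁻] = 3s; let s denote this solubility.
Ksp = [Sb³⁺]^2[S²⁻]^3 = (2s)^2 · (3s)^3 = 108s^5 = 1.62×10⁻⁹³
s = 1.08×10⁻¹⁹ M
[S²⁻] = 3s = 3.25×10⁻¹⁹ M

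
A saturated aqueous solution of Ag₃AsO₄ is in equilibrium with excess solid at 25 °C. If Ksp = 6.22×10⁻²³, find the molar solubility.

1.23×10⁻⁶ M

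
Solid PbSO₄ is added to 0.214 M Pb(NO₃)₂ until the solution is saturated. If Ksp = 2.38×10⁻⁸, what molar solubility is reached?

1.11×10⁻⁷ M

PbSO₄(s) ⇌ Pb²⁺(aq) + SO₄²⁻(aq)
With Pb²⁺ already at 0.214 M and s small, take [Pb²⁺] ≈ 0.214 M and [SO₄²⁻] = s.
Ksp = [Pb²⁺][SO₄²⁻] = (0.214)s
s = 2.38×10⁻⁸ / (0.214) = 1.11×10⁻⁷
s = 1.11×10⁻⁷ M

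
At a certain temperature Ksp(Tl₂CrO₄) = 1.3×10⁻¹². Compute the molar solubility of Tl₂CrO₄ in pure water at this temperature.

6.9×10⁻⁵ M

Tl₂CrO₄(s) ⇌ 2 Tl⁺(aq) + CrO₄²⁻(aq)
Call the molar solubility s, so that [Tl⁺] = 2s and [CrO₄²⁻] = s.
Ksp = [Tl⁺]^2[CrO₄²⁻] = (2s)^2 · s = 4s^3
4s^3 = 1.3×10⁻¹²  ⇒  s^3 = 3.3×10⁻¹³
s = (3.3×10⁻¹³)^(1/3) = 6.9×10⁻⁵ mol L⁻¹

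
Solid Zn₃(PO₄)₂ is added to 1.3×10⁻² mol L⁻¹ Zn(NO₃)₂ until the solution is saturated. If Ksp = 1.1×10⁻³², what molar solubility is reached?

3.5×10⁻¹⁴ M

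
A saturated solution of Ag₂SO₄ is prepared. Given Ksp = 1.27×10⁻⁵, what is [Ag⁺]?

2.94×10⁻² M

Ag₂SO₄(s) ⇌ 2 Ag⁺(aq) + SO₄²⁻(aq)
If s mol/L of Ag₂SO₄ dissolves, [Ag⁺] = 2s and [SO₄²⁻] = s.
Ksp = [Ag⁺]^2[SO₄²⁻] = (2s)^2 · s = 4s^3 = 1.27×10⁻⁵
s = 1.47×10⁻² M
[Ag⁺] = 2s = 2.94×10⁻² M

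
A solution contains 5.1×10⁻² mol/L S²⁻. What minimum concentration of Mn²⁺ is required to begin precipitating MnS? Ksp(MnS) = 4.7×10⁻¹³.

9.2×10⁻¹² M

The threshold for precipitation is Q = Ksp.
MnS(s) ⇌ Mn²⁺(aq) + S²⁻(aq)
Ksp = [Mn²⁺][S²⁻] = [Mn²⁺](5.1×10⁻²)
[Mn²⁺] = 4.7×10⁻¹³ / (5.1×10⁻²) = 9.2×10⁻¹²
[Mn²⁺] = 9.2×10⁻¹² mol/L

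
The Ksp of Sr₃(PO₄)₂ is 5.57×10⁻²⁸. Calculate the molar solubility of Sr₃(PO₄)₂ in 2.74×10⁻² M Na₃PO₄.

3.02×10⁻⁹ M

Sr₃(PO₄)₂(s) ⇌ 3 Sr²⁺(aq) + 2 PO₄³⁻(aq)
The solution already contains PO₄³⁻ at 2.74×10⁻² M. Let s be the molar solubility of Sr₃(PO₄)₂.
[PO₄³⁻] ≈ 2.74×10⁻² M (common ion dominates); [Sr²⁺] = 3s.
Ksp = [Sr²⁺]^3[PO₄³⁻]^2 = (3s)^3(2.74×10⁻²)^2
(3s)^3 = 5.57×10⁻²⁸ / (2.74×10⁻²)^2 = 7.42×10⁻²⁵
s = 3.02×10⁻⁹ M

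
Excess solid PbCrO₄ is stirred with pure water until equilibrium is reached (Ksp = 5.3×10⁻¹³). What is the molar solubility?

PbCrO₄(s) ⇌ Pb²⁺(aq) + CrO₄²⁻(aq)
For each mole of PbCrO₄ that dissolves per liter, [Pb²⁺] = s and [CrO₄²⁻] = s; let s denote this solubility.
Ksp = [Pb²⁺][CrO₄²⁻] = s · s = s^2
s^2 = 5.3×10⁻¹³
Taking the 2nd root, s = 7.3×10⁻⁷ mol/L.

7.3×10⁻⁷ M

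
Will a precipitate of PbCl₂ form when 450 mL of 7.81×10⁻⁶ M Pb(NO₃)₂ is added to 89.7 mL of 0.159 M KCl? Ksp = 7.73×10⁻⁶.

No

The combined volume is 539.7 mL.
[Pb²⁺] = (7.81×10⁻⁶)(450)/539.7 = 6.51×10⁻⁶ M
[Cl⁻] = (0.159)(89.7)/539.7 = 2.64×10⁻² M
Q = [Pb²⁺][Cl⁻]^2 = 4.55×10⁻⁹
Since Q (4.55×10⁻⁹) is less than Ksp (7.73×10⁻⁶), no PbCl₂ precipitates.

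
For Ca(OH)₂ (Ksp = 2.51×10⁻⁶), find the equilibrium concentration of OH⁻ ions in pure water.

Ca(OH)₂(s) ⇌ Ca²⁺(aq) + 2 OH⁻(aq)
With molar solubility s: [Ca²⁺] = s, [OH⁻] = 2s.
Ksp = [Ca²⁺][OH⁻]^2 = s · (2s)^2 = 4s^3 = 2.51×10⁻⁶
s = 8.56×10⁻³ M
[OH⁻] = 2s = 1.71×10⁻² M

1.71×10⁻² M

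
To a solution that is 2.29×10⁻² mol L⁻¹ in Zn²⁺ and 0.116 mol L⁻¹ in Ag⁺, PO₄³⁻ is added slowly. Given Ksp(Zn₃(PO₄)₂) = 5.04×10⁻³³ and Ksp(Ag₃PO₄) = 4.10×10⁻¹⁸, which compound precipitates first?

Precipitation of each salt begins when its ion product equals Ksp.
For Zn₃(PO₄)₂: [PO₄³⁻] = (Ksp/[Zn²⁺]^3)^(1/2) = 2.05×10⁻¹⁴ mol L⁻¹
For Ag₃PO₄: [PO₄³⁻] = (Ksp/[Ag⁺]^3) = 2.63×10⁻¹⁵ mol L⁻¹
The smaller threshold [PO₄³⁻] is reached first, so Ag₃PO₄ precipitates first.

Ag₃PO₄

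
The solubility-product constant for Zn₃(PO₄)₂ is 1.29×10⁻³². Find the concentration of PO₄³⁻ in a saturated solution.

3.28×10⁻⁷ M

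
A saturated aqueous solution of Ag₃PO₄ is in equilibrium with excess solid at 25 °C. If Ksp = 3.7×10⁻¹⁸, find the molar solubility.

1.9×10⁻⁵ M

Ag₃PO₄(s) ⇌ 3 Ag⁺(aq) + PO₄³⁻(aq)
With molar solubility s: [Ag⁺] = 3s, [PO₄³⁻] = s.
Ksp = [Ag⁺]^3[PO₄³⁻] = (3s)^3 · s = 27s^4
27s^4 = 3.7×10⁻¹⁸  ⇒  s^4 = 1.4×10⁻¹⁹
s = 1.9×10⁻⁵ mol/L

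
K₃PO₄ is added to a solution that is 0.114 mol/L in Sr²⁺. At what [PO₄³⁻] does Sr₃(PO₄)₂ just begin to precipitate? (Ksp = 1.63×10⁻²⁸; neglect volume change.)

3.32×10⁻¹³ M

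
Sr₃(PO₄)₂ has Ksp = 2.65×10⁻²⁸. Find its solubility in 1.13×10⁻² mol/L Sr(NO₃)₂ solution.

6.78×10⁻¹² M

Sr₃(PO₄)₂(s) ⇌ 3 Sr²⁺(aq) + 2 PO₄³⁻(aq)
Let s be the solubility of Sr₃(PO₄)₂ here. The common ion gives [Sr²⁺] ≈ 1.13×10⁻² mol/L, and [PO₄³⁻] = 2s.
Ksp = [Sr²⁺]^3[PO₄³⁻]^2 = (1.13×10⁻²)^3(2s)^2
(2s)^2 = 2.65×10⁻²⁸ / (1.13×10⁻²)^3 = 1.84×10⁻²²
s = 6.78×10⁻¹² mol/L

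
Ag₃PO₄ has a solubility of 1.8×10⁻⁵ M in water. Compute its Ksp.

Ksp = 2.8×10⁻¹⁸

Ag₃PO₄(s) ⇌ 3 Ag⁺(aq) + PO₄³⁻(aq)
Let s be the molar solubility. Then [Ag⁺] = 3s and [PO₄³⁻] = s.
Ksp = [Ag⁺]^3[PO₄³⁻] = (3s)^3 · s = 27s^4
Ksp = 27 × (1.8×10⁻⁵)^4 = 2.8×10⁻¹⁸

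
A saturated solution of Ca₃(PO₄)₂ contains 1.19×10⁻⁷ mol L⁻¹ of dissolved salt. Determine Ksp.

Ca₃(PO₄)₂(s) ⇌ 3 Ca²⁺(aq) + 2 PO₄³⁻(aq)
If s mol/L of Ca₃(PO₄)₂ dissolves, [Ca²⁺] = 3s and [PO₄³⁻] = 2s.
Ksp = [Ca²⁺]^3[PO₄³⁻]^2 = (3s)^3 · (2s)^2 = 108s^5
Ksp = 108 × (1.19×10⁻⁷)^5 = 2.58×10⁻³³

Ksp = 2.58×10⁻³³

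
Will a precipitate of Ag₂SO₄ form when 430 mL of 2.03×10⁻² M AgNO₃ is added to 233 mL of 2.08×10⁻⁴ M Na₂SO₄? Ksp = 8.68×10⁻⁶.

The combined volume is 663 mL.
[Ag⁺] = (2.03×10⁻²)(430)/663 = 1.32×10⁻² M
[SO₄²⁻] = (2.08×10⁻⁴)(233)/663 = 7.31×10⁻⁵ M
Q = [Ag⁺]^2[SO₄²⁻] = 1.27×10⁻⁸
Since Q (1.27×10⁻⁸) is less than Ksp (8.68×10⁻⁶), no Ag₂SO₄ precipitates.

No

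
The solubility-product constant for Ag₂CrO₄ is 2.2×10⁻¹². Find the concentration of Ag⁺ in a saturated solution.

Ag₂CrO₄(s) ⇌ 2 Ag⁺(aq) + CrO₄²⁻(aq)
Call the molar solubility s, so that [Ag⁺] = 2s and [CrO₄²⁻] = s.
Ksp = [Ag⁺]^2[CrO₄²⁻] = (2s)^2 · s = 4s^3 = 2.2×10⁻¹²
s = 8.2×10⁻⁵ M
[Ag⁺] = 2s = 1.6×10⁻⁴ M

1.6×10⁻⁴ M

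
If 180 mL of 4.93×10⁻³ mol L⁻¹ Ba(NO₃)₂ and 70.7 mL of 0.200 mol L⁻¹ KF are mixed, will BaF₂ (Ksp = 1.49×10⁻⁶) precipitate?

Total volume after mixing = 180 + 70.7 = 250.7 mL.
[Ba²⁺] = (4.93×10⁻³)(180)/250.7 = 3.54×10⁻³ mol L⁻¹
[F⁻] = (0.200)(70.7)/250.7 = 5.64×10⁻² mol L⁻¹
Q = [Ba²⁺][F⁻]^2 = 1.13×10⁻⁵
Because Q > Ksp (1.13×10⁻⁵ vs 1.49×10⁻⁶), a precipitate of BaF₂ forms.

Yes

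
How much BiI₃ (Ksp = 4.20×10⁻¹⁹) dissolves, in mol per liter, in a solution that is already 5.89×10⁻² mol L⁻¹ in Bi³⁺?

BiI₃(s) ⇌ Bi³⁺(aq) + 3 I⁻(aq)
Let s be the solubility of BiI₃ here. The common ion gives [Bi³⁺] ≈ 5.89×10⁻² mol L⁻¹, and [I⁻] = 3s.
Ksp = [Bi³⁺][I⁻]^3 = (5.89×10⁻²)(3s)^3
(3s)^3 = 4.20×10⁻¹⁹ / (5.89×10⁻²) = 7.13×10⁻¹⁸
s = 6.42×10⁻⁷ mol L⁻¹

6.42×10⁻⁷ M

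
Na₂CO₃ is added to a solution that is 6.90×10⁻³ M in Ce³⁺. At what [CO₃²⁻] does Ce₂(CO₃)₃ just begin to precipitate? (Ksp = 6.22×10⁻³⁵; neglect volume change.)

1.09×10⁻¹⁰ M

Precipitation begins when Q = Ksp.
Ce₂(CO₃)₃(s) ⇌ 2 Ce³⁺(aq) + 3 CO₃²⁻(aq)
Ksp = [Ce³⁺]^2[CO₃²⁻]^3 = [CO₃²⁻]^3(6.90×10⁻³)^2
[CO₃²⁻]^3 = 6.22×10⁻³⁵ / (6.90×10⁻³)^2 = 1.31×10⁻³⁰
[CO₃²⁻] = 1.09×10⁻¹⁰ M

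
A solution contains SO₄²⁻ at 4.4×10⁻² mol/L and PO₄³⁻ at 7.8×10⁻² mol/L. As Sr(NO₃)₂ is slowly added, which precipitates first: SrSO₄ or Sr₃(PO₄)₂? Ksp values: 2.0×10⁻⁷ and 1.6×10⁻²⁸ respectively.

Sr₃(PO₄)₂

Precipitation of each salt begins when its ion product equals Ksp.
For SrSO₄: [Sr²⁺] = (Ksp/[SO₄²⁻]) = 4.5×10⁻⁶ mol/L
For Sr₃(PO₄)₂: [Sr²⁺] = (Ksp/[PO₄³⁻]^2)^(1/3) = 3.0×10⁻⁹ mol/L
The smaller threshold [Sr²⁺] is reached first, so Sr₃(PO₄)₂ precipitates first.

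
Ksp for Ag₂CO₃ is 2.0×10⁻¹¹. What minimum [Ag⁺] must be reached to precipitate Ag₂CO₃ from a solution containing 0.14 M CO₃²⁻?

Precipitation of each salt begins when its ion product equals Ksp.
Ag₂CO₃(s) ⇌ 2 Ag⁺(aq) + CO₃²⁻(aq)
Ksp = [Ag⁺]^2[CO₃²⁻] = [Ag⁺]^2(0.14)
[Ag⁺]^2 = 2.0×10⁻¹¹ / (0.14) = 1.4×10⁻¹⁰
[Ag⁺] = 1.2×10⁻⁵ M

1.2×10⁻⁵ M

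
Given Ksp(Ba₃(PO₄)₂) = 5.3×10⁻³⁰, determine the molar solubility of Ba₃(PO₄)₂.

5.5×10⁻⁷ M

Ba₃(PO₄)₂(s) ⇌ 3 Ba²⁺(aq) + 2 PO₄³⁻(aq)
Let s be the molar solubility. Then [Ba²⁺] = 3s and [PO₄³⁻] = 2s.
Ksp = [Ba²⁺]^3[PO₄³⁻]^2 = (3s)^3 · (2s)^2 = 108s^5
108s^5 = 5.3×10⁻³⁰  ⇒  s^5 = 4.9×10⁻³²
s = 5.5×10⁻⁷ mol L⁻¹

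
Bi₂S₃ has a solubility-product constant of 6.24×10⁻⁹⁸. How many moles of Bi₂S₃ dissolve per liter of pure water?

Bi₂S₃(s) ⇌ 2 Bi³⁺(aq) + 3 S²⁻(aq)
With molar solubility s: [Bi³⁺] = 2s, [S²⁻] = 3s.
Ksp = [Bi³⁺]^2[S²⁻]^3 = (2s)^2 · (3s)^3 = 108s^5
108s^5 = 6.24×10⁻⁹⁸  ⇒  s^5 = 5.78×10⁻¹⁰⁰
s = (5.78×10⁻¹⁰⁰)^(1/5) = 1.42×10⁻²⁰ M

1.42×10⁻²⁰ M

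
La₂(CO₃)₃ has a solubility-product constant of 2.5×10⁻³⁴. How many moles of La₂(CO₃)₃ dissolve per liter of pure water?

La₂(CO₃)₃(s) ⇌ 2 La³⁺(aq) + 3 CO₃²⁻(aq)
With molar solubility s: [La³⁺] = 2s, [CO₃²⁻] = 3s.
Ksp = [La³⁺]^2[CO₃²⁻]^3 = (2s)^2 · (3s)^3 = 108s^5
108s^5 = 2.5×10⁻³⁴  ⇒  s^5 = 2.3×10⁻³⁶
s = 7.5×10⁻⁸ M

7.5×10⁻⁸ M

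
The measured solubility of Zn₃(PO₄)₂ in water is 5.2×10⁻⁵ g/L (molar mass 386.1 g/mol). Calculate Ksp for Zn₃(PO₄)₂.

Molar solubility s = (5.2×10⁻⁵ g/L) / (386.1 g/mol) = 1.347×10⁻⁷ mol/L
Zn₃(PO₄)₂(s) ⇌ 3 Zn²⁺(aq) + 2 PO₄³⁻(aq)
With molar solubility s: [Zn²⁺] = 3s, [PO₄³⁻] = 2s.
Ksp = [Zn²⁺]^3[PO₄³⁻]^2 = (3s)^3 · (2s)^2 = 108s^5
Ksp = 108 × (1.347×10⁻⁷)^5 = 4.8×10⁻³³

Ksp = 4.8×10⁻³³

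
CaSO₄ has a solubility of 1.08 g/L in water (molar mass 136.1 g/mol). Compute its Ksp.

Convert to molarity: s = 1.08 / 136.1 = 7.9353×10⁻³ mol/L
CaSO₄(s) ⇌ Ca²⁺(aq) + SO₄²⁻(aq)
Call the molar solubility s, so that [Ca²⁺] = s and [SO₄²⁻] = s.
Ksp = [Ca²⁺][SO₄²⁻] = s · s = s^2
Ksp = (7.9353×10⁻³)^2 = 6.30×10⁻⁵

Ksp = 6.30×10⁻⁵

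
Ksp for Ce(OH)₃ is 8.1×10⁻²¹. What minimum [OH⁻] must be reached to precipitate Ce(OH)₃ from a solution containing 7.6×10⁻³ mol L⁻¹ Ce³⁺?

1.0×10⁻⁶ M

A salt starts to precipitate once the ion product Q reaches its Ksp.
Ce(OH)₃(s) ⇌ Ce³⁺(aq) + 3 OH⁻(aq)
Ksp = [Ce³⁺][OH⁻]^3 = [OH⁻]^3(7.6×10⁻³)
[OH⁻]^3 = 8.1×10⁻²¹ / (7.6×10⁻³) = 1.1×10⁻¹⁸
[OH⁻] = 1.0×10⁻⁶ mol L⁻¹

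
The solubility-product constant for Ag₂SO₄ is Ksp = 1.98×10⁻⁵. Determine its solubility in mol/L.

Ag₂SO₄(s) ⇌ 2 Ag⁺(aq) + SO₄²⁻(aq)
If s mol/L of Ag₂SO₄ dissolves, [Ag⁺] = 2s and [SO₄²⁻] = s.
Ksp = [Ag⁺]^2[SO₄²⁻] = (2s)^2 · s = 4s^3
4s^3 = 1.98×10⁻⁵  ⇒  s^3 = 4.95×10⁻⁶
s = 1.70×10⁻² M

1.70×10⁻² M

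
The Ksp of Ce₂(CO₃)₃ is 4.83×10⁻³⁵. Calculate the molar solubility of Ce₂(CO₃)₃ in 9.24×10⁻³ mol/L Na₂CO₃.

3.91×10⁻¹⁵ M

Ce₂(CO₃)₃(s) ⇌ 2 Ce³⁺(aq) + 3 CO₃²⁻(aq)
CO₃²⁻ is already present at 9.24×10⁻³ mol/L. If s mol/L of Ce₂(CO₃)₃ dissolves, [Ce³⁺] = 2s while [CO₃²⁻] ≈ 9.24×10⁻³ mol/L.
Ksp = [Ce³⁺]^2[CO₃²⁻]^3 = (2s)^2(9.24×10⁻³)^3
(2s)^2 = 4.83×10⁻³⁵ / (9.24×10⁻³)^3 = 6.12×10⁻²⁹
s = 3.91×10⁻¹⁵ mol/L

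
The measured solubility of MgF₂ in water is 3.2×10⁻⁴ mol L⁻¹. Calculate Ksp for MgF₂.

MgF₂(s) ⇌ Mg²⁺(aq) + 2 F⁻(aq)
With molar solubility s: [Mg²⁺] = s, [F⁻] = 2s.
Ksp = [Mg²⁺][F⁻]^2 = s · (2s)^2 = 4s^3
Ksp = 4 × (3.2×10⁻⁴)^3 = 1.3×10⁻¹⁰

Ksp = 1.3×10⁻¹⁰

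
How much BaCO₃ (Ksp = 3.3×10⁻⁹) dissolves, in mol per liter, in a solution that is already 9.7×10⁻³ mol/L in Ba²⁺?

BaCO₃(s) ⇌ Ba²⁺(aq) + CO₃²⁻(aq)
Let s be the solubility of BaCO₃ here. The common ion gives [Ba²⁺] ≈ 9.7×10⁻³ mol/L, and [CO₃²⁻] = s.
Ksp = [Ba²⁺][CO₃²⁻] = (9.7×10⁻³)s
s = 3.3×10⁻⁹ / (9.7×10⁻³) = 3.4×10⁻⁷
s = 3.4×10⁻⁷ mol/L

3.4×10⁻⁷ M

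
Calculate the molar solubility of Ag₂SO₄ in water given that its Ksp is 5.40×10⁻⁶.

Ag₂SO₄(s) ⇌ 2 Ag⁺(aq) + SO₄²⁻(aq)
Call the molar solubility s, so that [Ag⁺] = 2s and [SO₄²⁻] = s.
Ksp = [Ag⁺]^2[SO₄²⁻] = (2s)^2 · s = 4s^3
4s^3 = 5.40×10⁻⁶  ⇒  s^3 = 1.35×10⁻⁶
s = (1.35×10⁻⁶)^(1/3) = 1.11×10⁻² M

1.11×10⁻² M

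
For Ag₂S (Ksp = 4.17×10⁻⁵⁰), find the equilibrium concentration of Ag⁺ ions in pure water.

4.37×10⁻¹⁷ M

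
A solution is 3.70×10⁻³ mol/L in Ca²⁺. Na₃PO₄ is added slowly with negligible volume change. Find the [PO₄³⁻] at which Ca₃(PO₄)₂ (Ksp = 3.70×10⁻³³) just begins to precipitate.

Each salt precipitates once Q = Ksp for that salt.
Ca₃(PO₄)₂(s) ⇌ 3 Ca²⁺(aq) + 2 PO₄³⁻(aq)
Ksp = [Ca²⁺]^3[PO₄³⁻]^2 = [PO₄³⁻]^2(3.70×10⁻³)^3
[PO₄³⁻]^2 = 3.70×10⁻³³ / (3.70×10⁻³)^3 = 7.30×10⁻²⁶
[PO₄³⁻] = 2.70×10⁻¹³ mol/L

2.70×10⁻¹³ M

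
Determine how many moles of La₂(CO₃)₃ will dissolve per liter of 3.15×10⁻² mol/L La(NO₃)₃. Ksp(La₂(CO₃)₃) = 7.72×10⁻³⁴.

La₂(CO₃)₃(s) ⇌ 2 La³⁺(aq) + 3 CO₃²⁻(aq)
With La³⁺ already at 3.15×10⁻² mol/L and s small, take [La³⁺] ≈ 3.15×10⁻² mol/L and [CO₃²⁻] = 3s.
Ksp = [La³⁺]^2[CO₃²⁻]^3 = (3.15×10⁻²)^2(3s)^3
(3s)^3 = 7.72×10⁻³⁴ / (3.15×10⁻²)^2 = 7.78×10⁻³¹
s = 3.07×10⁻¹¹ mol/L

3.07×10⁻¹¹ M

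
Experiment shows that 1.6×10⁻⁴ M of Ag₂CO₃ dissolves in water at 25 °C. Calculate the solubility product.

Ksp = 1.6×10⁻¹¹

Ag₂CO₃(s) ⇌ 2 Ag⁺(aq) + CO₃²⁻(aq)
With molar solubility s: [Ag⁺] = 2s, [CO₃²⁻] = s.
Ksp = [Ag⁺]^2[CO₃²⁻] = (2s)^2 · s = 4s^3
Ksp = 4 × (1.6×10⁻⁴)^3 = 1.6×10⁻¹¹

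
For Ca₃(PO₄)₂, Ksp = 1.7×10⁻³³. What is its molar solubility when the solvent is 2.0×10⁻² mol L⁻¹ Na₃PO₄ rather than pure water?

Ca₃(PO₄)₂(s) ⇌ 3 Ca²⁺(aq) + 2 PO₄³⁻(aq)
With PO₄³⁻ already at 2.0×10⁻² mol L⁻¹ and s small, take [PO₄³⁻] ≈ 2.0×10⁻² mol L⁻¹ and [Ca²⁺] = 3s.
Ksp = [Ca²⁺]^3[PO₄³⁻]^2 = (3s)^3(2.0×10⁻²)^2
(3s)^3 = 1.7×10⁻³³ / (2.0×10⁻²)^2 = 4.3×10⁻³⁰
s = 5.4×10⁻¹¹ mol L⁻¹

5.4×10⁻¹¹ M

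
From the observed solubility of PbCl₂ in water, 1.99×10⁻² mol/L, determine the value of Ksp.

PbCl₂(s) ⇌ Pb²⁺(aq) + 2 Cl⁻(aq)
For each mole of PbCl₂ that dissolves per liter, [Pb²⁺] = s and [Cl⁻] = 2s; let s denote this solubility.
Ksp = [Pb²⁺][Cl⁻]^2 = s · (2s)^2 = 4s^3
Ksp = 4 × (1.99×10⁻²)^3 = 3.15×10⁻⁵

Ksp = 3.15×10⁻⁵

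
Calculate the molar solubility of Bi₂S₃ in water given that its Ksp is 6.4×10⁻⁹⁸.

1.4×10⁻²⁰ M

Bi₂S₃(s) ⇌ 2 Bi³⁺(aq) + 3 S²⁻(aq)
For each mole of Bi₂S₃ that dissolves per liter, [Bi³⁺] = 2s and [S²⁻] = 3s; let s denote this solubility.
Ksp = [Bi³⁺]^2[S²⁻]^3 = (2s)^2 · (3s)^3 = 108s^5
108s^5 = 6.4×10⁻⁹⁸  ⇒  s^5 = 5.9×10⁻¹⁰⁰
s = 1.4×10⁻²⁰ M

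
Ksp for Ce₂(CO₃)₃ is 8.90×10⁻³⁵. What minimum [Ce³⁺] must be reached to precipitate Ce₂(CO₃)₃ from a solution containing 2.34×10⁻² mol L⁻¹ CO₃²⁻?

Precipitation of each salt begins when its ion product equals Ksp.
Ce₂(CO₃)₃(s) ⇌ 2 Ce³⁺(aq) + 3 CO₃²⁻(aq)
Ksp = [Ce³⁺]^2[CO₃²⁻]^3 = [Ce³⁺]^2(2.34×10⁻²)^3
[Ce³⁺]^2 = 8.90×10⁻³⁵ / (2.34×10⁻²)^3 = 6.95×10⁻³⁰
[Ce³⁺] = 2.64×10⁻¹⁵ mol L⁻¹

2.64×10⁻¹⁵ M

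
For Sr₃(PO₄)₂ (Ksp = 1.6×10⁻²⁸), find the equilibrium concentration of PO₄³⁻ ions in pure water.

Sr₃(PO₄)₂(s) ⇌ 3 Sr²⁺(aq) + 2 PO₄³⁻(aq)
Call the molar solubility s, so that [Sr²⁺] = 3s and [PO₄³⁻] = 2s.
Ksp = [Sr²⁺]^3[PO₄³⁻]^2 = (3s)^3 · (2s)^2 = 108s^5 = 1.6×10⁻²⁸
s = 1.1×10⁻⁶ mol/L
[PO₄³⁻] = 2s = 2.2×10⁻⁶ mol/L

2.2×10⁻⁶ M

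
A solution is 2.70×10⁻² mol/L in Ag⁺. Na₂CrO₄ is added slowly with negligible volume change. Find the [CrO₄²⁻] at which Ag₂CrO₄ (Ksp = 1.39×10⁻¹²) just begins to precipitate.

1.91×10⁻⁹ M

Precipitation begins when Q = Ksp.
Ag₂CrO₄(s) ⇌ 2 Ag⁺(aq) + CrO₄²⁻(aq)
Ksp = [Ag⁺]^2[CrO₄²⁻] = [CrO₄²⁻](2.70×10⁻²)^2
[CrO₄²⁻] = 1.39×10⁻¹² / (2.70×10⁻²)^2 = 1.91×10⁻⁹
[CrO₄²⁻] = 1.91×10⁻⁹ mol/L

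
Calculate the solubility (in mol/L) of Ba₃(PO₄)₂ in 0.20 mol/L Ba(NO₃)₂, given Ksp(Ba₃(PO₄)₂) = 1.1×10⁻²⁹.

Ba₃(PO₄)₂(s) ⇌ 3 Ba²⁺(aq) + 2 PO₄³⁻(aq)
The solution already contains Ba²⁺ at 0.20 mol/L. Let s be the molar solubility of Ba₃(PO₄)₂.
[Ba²⁺] ≈ 0.20 mol/L (common ion dominates); [PO₄³⁻] = 2s.
Ksp = [Ba²⁺]^3[PO₄³⁻]^2 = (0.20)^3(2s)^2
(2s)^2 = 1.1×10⁻²⁹ / (0.20)^3 = 1.4×10⁻²⁷
s = 1.9×10⁻¹⁴ mol/L

1.9×10⁻¹⁴ M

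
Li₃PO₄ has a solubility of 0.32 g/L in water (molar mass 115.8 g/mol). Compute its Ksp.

Molar solubility s = (0.32 g/L) / (115.8 g/mol) = 2.763×10⁻³ mol/L
Li₃PO₄(s) ⇌ 3 Li⁺(aq) + PO₄³⁻(aq)
Call the molar solubility s, so that [Li⁺] = 3s and [PO₄³⁻] = s.
Ksp = [Li⁺]^3[PO₄³⁻] = (3s)^3 · s = 27s^4
Ksp = 27 × (2.763×10⁻³)^4 = 1.6×10⁻⁹

Ksp = 1.6×10⁻⁹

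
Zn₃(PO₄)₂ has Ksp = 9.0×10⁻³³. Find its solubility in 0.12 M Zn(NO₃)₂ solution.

Zn₃(PO₄)₂(s) ⇌ 3 Zn²⁺(aq) + 2 PO₄³⁻(aq)
Let s be the solubility of Zn₃(PO₄)₂ here. The common ion gives [Zn²⁺] ≈ 0.12 M, and [PO₄³⁻] = 2s.
Ksp = [Zn²⁺]^3[PO₄³⁻]^2 = (0.12)^3(2s)^2
(2s)^2 = 9.0×10⁻³³ / (0.12)^3 = 5.2×10⁻³⁰
s = 1.1×10⁻¹⁵ M

1.1×10⁻¹⁵ M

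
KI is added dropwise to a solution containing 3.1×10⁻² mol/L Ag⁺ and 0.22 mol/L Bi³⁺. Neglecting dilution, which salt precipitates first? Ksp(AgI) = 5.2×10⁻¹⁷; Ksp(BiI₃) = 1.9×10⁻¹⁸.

Precipitation begins when Q = Ksp.
For AgI: [I⁻] = (Ksp/[Ag⁺]) = 1.7×10⁻¹⁵ mol/L
For BiI₃: [I⁻] = (Ksp/[Bi³⁺])^(1/3) = 2.1×10⁻⁶ mol/L
Since AgI needs less I⁻ to reach saturation, it precipitates first.

AgI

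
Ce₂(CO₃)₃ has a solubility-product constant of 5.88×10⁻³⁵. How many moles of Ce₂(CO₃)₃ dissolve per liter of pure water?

5.59×10⁻⁸ M

Ce₂(CO₃)₃(s) ⇌ 2 Ce³⁺(aq) + 3 CO₃²⁻(aq)
With molar solubility s: [Ce³⁺] = 2s, [CO₃²⁻] = 3s.
Ksp = [Ce³⁺]^2[CO₃²⁻]^3 = (2s)^2 · (3s)^3 = 108s^5
108s^5 = 5.88×10⁻³⁵  ⇒  s^5 = 5.44×10⁻³⁷
s = (5.44×10⁻³⁷)^(1/5) = 5.59×10⁻⁸ mol/L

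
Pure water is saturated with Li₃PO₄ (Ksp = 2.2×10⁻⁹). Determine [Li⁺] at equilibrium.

9.0×10⁻³ M

Li₃PO₄(s) ⇌ 3 Li⁺(aq) + PO₄³⁻(aq)
Let s be the molar solubility. Then [Li⁺] = 3s and [PO₄³⁻] = s.
Ksp = [Li⁺]^3[PO₄³⁻] = (3s)^3 · s = 27s^4 = 2.2×10⁻⁹
s = 3.0×10⁻³ mol L⁻¹
[Li⁺] = 3s = 9.0×10⁻³ mol L⁻¹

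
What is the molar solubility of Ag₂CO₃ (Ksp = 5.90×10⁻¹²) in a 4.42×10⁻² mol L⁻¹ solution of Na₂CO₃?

5.78×10⁻⁶ M

Ag₂CO₃(s) ⇌ 2 Ag⁺(aq) + CO₃²⁻(aq)
With CO₃²⁻ already at 4.42×10⁻² mol L⁻¹ and s small, take [CO₃²⁻] ≈ 4.42×10⁻² mol L⁻¹ and [Ag⁺] = 2s.
Ksp = [Ag⁺]^2[CO₃²⁻] = (2s)^2(4.42×10⁻²)
(2s)^2 = 5.90×10⁻¹² / (4.42×10⁻²) = 1.33×10⁻¹⁰
s = 5.78×10⁻⁶ mol L⁻¹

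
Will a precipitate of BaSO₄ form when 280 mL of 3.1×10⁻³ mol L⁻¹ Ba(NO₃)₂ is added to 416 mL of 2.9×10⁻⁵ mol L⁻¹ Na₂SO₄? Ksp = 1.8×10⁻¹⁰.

Yes

The combined volume is 696 mL.
[Ba²⁺] = (3.1×10⁻³)(280)/696 = 1.2×10⁻³ mol L⁻¹
[SO₄²⁻] = (2.9×10⁻⁵)(416)/696 = 1.7×10⁻⁵ mol L⁻¹
Q = [Ba²⁺][SO₄²⁻] = 2.2×10⁻⁸
Because Q > Ksp (2.2×10⁻⁸ vs 1.8×10⁻¹⁰), a precipitate of BaSO₄ forms.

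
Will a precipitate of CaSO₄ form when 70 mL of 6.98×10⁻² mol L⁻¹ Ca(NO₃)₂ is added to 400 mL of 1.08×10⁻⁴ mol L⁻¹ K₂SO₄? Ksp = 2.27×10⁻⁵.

No

The combined volume is 470 mL.
[Ca²⁺] = (6.98×10⁻²)(70)/470 = 1.04×10⁻² mol L⁻¹
[SO₄²⁻] = (1.08×10⁻⁴)(400)/470 = 9.19×10⁻⁵ mol L⁻¹
Q = [Ca²⁺][SO₄²⁻] = 9.56×10⁻⁷
Q = 9.56×10⁻⁷ < Ksp = 2.27×10⁻⁵, so the solution is unsaturated and no precipitate forms.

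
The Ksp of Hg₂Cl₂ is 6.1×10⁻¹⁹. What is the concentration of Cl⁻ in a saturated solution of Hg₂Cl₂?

Hg₂Cl₂(s) ⇌ Hg₂²⁺(aq) + 2 Cl⁻(aq)
Let s be the molar solubility. Then [Hg₂²⁺] = s and [Cl⁻] = 2s.
Ksp = [Hg₂²⁺][Cl⁻]^2 = s · (2s)^2 = 4s^3 = 6.1×10⁻¹⁹
s = 5.3×10⁻⁷ M
[Cl⁻] = 2s = 1.1×10⁻⁶ M

1.1×10⁻⁶ M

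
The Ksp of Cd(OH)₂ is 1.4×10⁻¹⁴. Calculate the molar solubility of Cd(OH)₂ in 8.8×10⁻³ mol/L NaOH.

1.8×10⁻¹⁰ M

Cd(OH)₂(s) ⇌ Cd²⁺(aq) + 2 OH⁻(aq)
The solution already contains OH⁻ at 8.8×10⁻³ mol/L. Let s be the molar solubility of Cd(OH)₂.
[OH⁻] ≈ 8.8×10⁻³ mol/L (common ion dominates); [Cd²⁺] = s.
Ksp = [Cd²⁺][OH⁻]^2 = s(8.8×10⁻³)^2
s = 1.4×10⁻¹⁴ / (8.8×10⁻³)^2 = 1.8×10⁻¹⁰
s = 1.8×10⁻¹⁰ mol/L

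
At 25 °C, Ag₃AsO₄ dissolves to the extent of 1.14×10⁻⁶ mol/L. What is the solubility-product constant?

Ag₃AsO₄(s) ⇌ 3 Ag⁺(aq) + AsO₄³⁻(aq)
Call the molar solubility s, so that [Ag⁺] = 3s and [AsO₄³⁻] = s.
Ksp = [Ag⁺]^3[AsO₄³⁻] = (3s)^3 · s = 27s^4
Ksp = 27 × (1.14×10⁻⁶)^4 = 4.56×10⁻²³

Ksp = 4.56×10⁻²³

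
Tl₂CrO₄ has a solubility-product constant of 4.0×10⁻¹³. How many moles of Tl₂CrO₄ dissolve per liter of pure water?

4.6×10⁻⁵ M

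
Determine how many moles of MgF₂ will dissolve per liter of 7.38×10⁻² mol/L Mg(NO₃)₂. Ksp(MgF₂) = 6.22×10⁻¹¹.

MgF₂(s) ⇌ Mg²⁺(aq) + 2 F⁻(aq)
Let s be the solubility of MgF₂ here. The common ion gives [Mg²⁺] ≈ 7.38×10⁻² mol/L, and [F⁻] = 2s.
Ksp = [Mg²⁺][F⁻]^2 = (7.38×10⁻²)(2s)^2
(2s)^2 = 6.22×10⁻¹¹ / (7.38×10⁻²) = 8.43×10⁻¹⁰
s = 1.45×10⁻⁵ mol/L

1.45×10⁻⁵ M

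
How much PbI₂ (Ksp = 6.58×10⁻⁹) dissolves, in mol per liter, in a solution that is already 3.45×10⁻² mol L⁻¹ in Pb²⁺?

2.18×10⁻⁴ M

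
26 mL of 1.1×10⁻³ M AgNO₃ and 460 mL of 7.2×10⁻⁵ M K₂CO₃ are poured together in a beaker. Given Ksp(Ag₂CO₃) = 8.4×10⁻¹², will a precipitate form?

After mixing, V = 26 mL + 460 mL = 486 mL.
[Ag⁺] = (1.1×10⁻³)(26)/486 = 5.9×10⁻⁵ M
[CO₃²⁻] = (7.2×10⁻⁵)(460)/486 = 6.8×10⁻⁵ M
Q = [Ag⁺]^2[CO₃²⁻] = 2.4×10⁻¹³
Since Q (2.4×10⁻¹³) is less than Ksp (8.4×10⁻¹²), no Ag₂CO₃ precipitates.

No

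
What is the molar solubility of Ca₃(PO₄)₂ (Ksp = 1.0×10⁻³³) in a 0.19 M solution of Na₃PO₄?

1.0×10⁻¹¹ M

Ca₃(PO₄)₂(s) ⇌ 3 Ca²⁺(aq) + 2 PO₄³⁻(aq)
The solution already contains PO₄³⁻ at 0.19 M. Let s be the molar solubility of Ca₃(PO₄)₂.
[PO₄³⁻] ≈ 0.19 M (common ion dominates); [Ca²⁺] = 3s.
Ksp = [Ca²⁺]^3[PO₄³⁻]^2 = (3s)^3(0.19)^2
(3s)^3 = 1.0×10⁻³³ / (0.19)^2 = 2.8×10⁻³²
s = 1.0×10⁻¹¹ M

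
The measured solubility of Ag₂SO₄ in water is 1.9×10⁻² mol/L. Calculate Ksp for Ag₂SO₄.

Ksp = 2.7×10⁻⁵

Ag₂SO₄(s) ⇌ 2 Ag⁺(aq) + SO₄²⁻(aq)
Call the molar solubility s, so that [Ag⁺] = 2s and [SO₄²⁻] = s.
Ksp = [Ag⁺]^2[SO₄²⁻] = (2s)^2 · s = 4s^3
Ksp = 4 × (1.9×10⁻²)^3 = 2.7×10⁻⁵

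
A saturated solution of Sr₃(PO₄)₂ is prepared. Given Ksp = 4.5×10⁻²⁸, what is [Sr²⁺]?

4.0×10⁻⁶ M

Sr₃(PO₄)₂(s) ⇌ 3 Sr²⁺(aq) + 2 PO₄³⁻(aq)
Let s be the molar solubility. Then [Sr²⁺] = 3s and [PO₄³⁻] = 2s.
Ksp = [Sr²⁺]^3[PO₄³⁻]^2 = (3s)^3 · (2s)^2 = 108s^5 = 4.5×10⁻²⁸
s = 1.3×10⁻⁶ M
[Sr²⁺] = 3s = 4.0×10⁻⁶ M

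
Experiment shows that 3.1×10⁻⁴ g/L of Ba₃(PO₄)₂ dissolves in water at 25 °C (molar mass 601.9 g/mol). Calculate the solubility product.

Convert to molarity: s = 3.1×10⁻⁴ / 601.9 = 5.150×10⁻⁷ mol/L
Ba₃(PO₄)₂(s) ⇌ 3 Ba²⁺(aq) + 2 PO₄³⁻(aq)
For each mole of Ba₃(PO₄)₂ that dissolves per liter, [Ba²⁺] = 3s and [PO₄³⁻] = 2s; let s denote this solubility.
Ksp = [Ba²⁺]^3[PO₄³⁻]^2 = (3s)^3 · (2s)^2 = 108s^5
Ksp = 108 × (5.150×10⁻⁷)^5 = 3.9×10⁻³⁰

Ksp = 3.9×10⁻³⁰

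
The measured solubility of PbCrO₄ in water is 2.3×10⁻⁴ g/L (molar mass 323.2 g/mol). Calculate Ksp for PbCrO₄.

Ksp = 5.1×10⁻¹³

s = (2.3×10⁻⁴ g L⁻¹)/(323.2 g mol⁻¹) = 7.116×10⁻⁷ M
PbCrO₄(s) ⇌ Pb²⁺(aq) + CrO₄²⁻(aq)
If s mol/L of PbCrO₄ dissolves, [Pb²⁺] = s and [CrO₄²⁻] = s.
Ksp = [Pb²⁺][CrO₄²⁻] = s · s = s^2
Ksp = (7.116×10⁻⁷)^2 = 5.1×10⁻¹³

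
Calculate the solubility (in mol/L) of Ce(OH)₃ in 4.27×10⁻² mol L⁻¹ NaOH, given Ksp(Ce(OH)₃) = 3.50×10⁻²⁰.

4.50×10⁻¹⁶ M

Ce(OH)₃(s) ⇌ Ce³⁺(aq) + 3 OH⁻(aq)
The solution already contains OH⁻ at 4.27×10⁻² mol L⁻¹. Let s be the molar solubility of Ce(OH)₃.
[OH⁻] ≈ 4.27×10⁻² mol L⁻¹ (common ion dominates); [Ce³⁺] = s.
Ksp = [Ce³⁺][OH⁻]^3 = s(4.27×10⁻²)^3
s = 3.50×10⁻²⁰ / (4.27×10⁻²)^3 = 4.50×10⁻¹⁶
s = 4.50×10⁻¹⁶ mol L⁻¹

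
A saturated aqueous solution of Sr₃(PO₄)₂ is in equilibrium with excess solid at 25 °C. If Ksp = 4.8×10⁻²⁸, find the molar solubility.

1.3×10⁻⁶ M

Sr₃(PO₄)₂(s) ⇌ 3 Sr²⁺(aq) + 2 PO₄³⁻(aq)
Call the molar solubility s, so that [Sr²⁺] = 3s and [PO₄³⁻] = 2s.
Ksp = [Sr²⁺]^3[PO₄³⁻]^2 = (3s)^3 · (2s)^2 = 108s^5
108s^5 = 4.8×10⁻²⁸  ⇒  s^5 = 4.4×10⁻³⁰
s = (4.4×10⁻³⁰)^(1/5) = 1.3×10⁻⁶ M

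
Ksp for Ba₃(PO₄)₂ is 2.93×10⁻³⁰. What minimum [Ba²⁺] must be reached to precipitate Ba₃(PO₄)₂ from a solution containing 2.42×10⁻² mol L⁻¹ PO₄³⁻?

Precipitation of each salt begins when its ion product equals Ksp.
Ba₃(PO₄)₂(s) ⇌ 3 Ba²⁺(aq) + 2 PO₄³⁻(aq)
Ksp = [Ba²⁺]^3[PO₄³⁻]^2 = [Ba²⁺]^3(2.42×10⁻²)^2
[Ba²⁺]^3 = 2.93×10⁻³⁰ / (2.42×10⁻²)^2 = 5.00×10⁻²⁷
[Ba²⁺] = 1.71×10⁻⁹ mol L⁻¹

1.71×10⁻⁹ M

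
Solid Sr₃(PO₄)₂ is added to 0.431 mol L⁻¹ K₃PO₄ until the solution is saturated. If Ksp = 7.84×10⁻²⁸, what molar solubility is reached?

5.39×10⁻¹⁰ M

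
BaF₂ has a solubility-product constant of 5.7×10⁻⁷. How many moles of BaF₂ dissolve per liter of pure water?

BaF₂(s) ⇌ Ba²⁺(aq) + 2 F⁻(aq)
With molar solubility s: [Ba²⁺] = s, [F⁻] = 2s.
Ksp = [Ba²⁺][F⁻]^2 = s · (2s)^2 = 4s^3
4s^3 = 5.7×10⁻⁷  ⇒  s^3 = 1.4×10⁻⁷
s = (1.4×10⁻⁷)^(1/3) = 5.2×10⁻³ mol L⁻¹

5.2×10⁻³ M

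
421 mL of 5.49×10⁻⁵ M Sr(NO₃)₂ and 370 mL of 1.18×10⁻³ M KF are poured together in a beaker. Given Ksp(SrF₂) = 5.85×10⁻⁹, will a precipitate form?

Total volume after mixing = 421 + 370 = 791 mL.
[Sr²⁺] = (5.49×10⁻⁵)(421)/791 = 2.92×10⁻⁵ M
[F⁻] = (1.18×10⁻³)(370)/791 = 5.52×10⁻⁴ M
Q = [Sr²⁺][F⁻]^2 = 8.90×10⁻¹²
Since Q (8.90×10⁻¹²) is less than Ksp (5.85×10⁻⁹), no SrF₂ precipitates.

No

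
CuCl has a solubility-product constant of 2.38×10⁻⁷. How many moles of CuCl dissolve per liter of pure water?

4.88×10⁻⁴ M

CuCl(s) ⇌ Cu⁺(aq) + Cl⁻(aq)
With molar solubility s: [Cu⁺] = s, [Cl⁻] = s.
Ksp = [Cu⁺][Cl⁻] = s · s = s^2
s^2 = 2.38×10⁻⁷
s = (2.38×10⁻⁷)^(1/2) = 4.88×10⁻⁴ M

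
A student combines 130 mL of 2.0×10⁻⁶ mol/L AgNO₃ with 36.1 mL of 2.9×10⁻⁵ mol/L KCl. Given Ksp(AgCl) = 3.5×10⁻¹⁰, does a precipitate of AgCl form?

No

Total volume after mixing = 130 + 36.1 = 166.1 mL.
[Ag⁺] = (2.0×10⁻⁶)(130)/166.1 = 1.6×10⁻⁶ mol/L
[Cl⁻] = (2.9×10⁻⁵)(36.1)/166.1 = 6.3×10⁻⁶ mol/L
Q = [Ag⁺][Cl⁻] = 9.9×10⁻¹²
Q = 9.9×10⁻¹² < Ksp = 3.5×10⁻¹⁰, so the solution is unsaturated and no precipitate forms.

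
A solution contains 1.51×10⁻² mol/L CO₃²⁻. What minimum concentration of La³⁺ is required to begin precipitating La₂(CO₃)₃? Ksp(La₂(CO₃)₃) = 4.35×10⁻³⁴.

The threshold for precipitation is Q = Ksp.
La₂(CO₃)₃(s) ⇌ 2 La³⁺(aq) + 3 CO₃²⁻(aq)
Ksp = [La³⁺]^2[CO₃²⁻]^3 = [La³⁺]^2(1.51×10⁻²)^3
[La³⁺]^2 = 4.35×10⁻³⁴ / (1.51×10⁻²)^3 = 1.26×10⁻²⁸
[La³⁺] = 1.12×10⁻¹⁴ mol/L

1.12×10⁻¹⁴ M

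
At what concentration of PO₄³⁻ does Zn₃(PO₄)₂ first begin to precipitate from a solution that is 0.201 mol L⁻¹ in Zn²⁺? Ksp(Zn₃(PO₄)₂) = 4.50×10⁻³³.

7.44×10⁻¹⁶ M

Precipitation of each salt begins when its ion product equals Ksp.
Zn₃(PO₄)₂(s) ⇌ 3 Zn²⁺(aq) + 2 PO₄³⁻(aq)
Ksp = [Zn²⁺]^3[PO₄³⁻]^2 = [PO₄³⁻]^2(0.201)^3
[PO₄³⁻]^2 = 4.50×10⁻³³ / (0.201)^3 = 5.54×10⁻³¹
[PO₄³⁻] = 7.44×10⁻¹⁶ mol L⁻¹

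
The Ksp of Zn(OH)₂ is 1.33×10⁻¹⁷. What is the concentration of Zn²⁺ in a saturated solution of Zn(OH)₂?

1.49×10⁻⁶ M

Zn(OH)₂(s) ⇌ Zn²⁺(aq) + 2 OH⁻(aq)
With molar solubility s: [Zn²⁺] = s, [OH⁻] = 2s.
Ksp = [Zn²⁺][OH⁻]^2 = s · (2s)^2 = 4s^3 = 1.33×10⁻¹⁷
s = 1.49×10⁻⁶ mol L⁻¹
[Zn²⁺] = s = 1.49×10⁻⁶ mol L⁻¹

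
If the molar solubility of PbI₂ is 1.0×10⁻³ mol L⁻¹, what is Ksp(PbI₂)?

PbI₂(s) ⇌ Pb²⁺(aq) + 2 I⁻(aq)
If s mol/L of PbI₂ dissolves, [Pb²⁺] = s and [I⁻] = 2s.
Ksp = [Pb²⁺][I⁻]^2 = s · (2s)^2 = 4s^3
Ksp = 4 × (1.0×10⁻³)^3 = 4.0×10⁻⁹

Ksp = 4.0×10⁻⁹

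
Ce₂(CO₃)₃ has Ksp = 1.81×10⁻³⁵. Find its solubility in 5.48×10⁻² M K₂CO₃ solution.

Ce₂(CO₃)₃(s) ⇌ 2 Ce³⁺(aq) + 3 CO₃²⁻(aq)
With CO₃²⁻ already at 5.48×10⁻² M and s small, take [CO₃²⁻] ≈ 5.48×10⁻² M and [Ce³⁺] = 2s.
Ksp = [Ce³⁺]^2[CO₃²⁻]^3 = (2s)^2(5.48×10⁻²)^3
(2s)^2 = 1.81×10⁻³⁵ / (5.48×10⁻²)^3 = 1.10×10⁻³¹
s = 1.66×10⁻¹⁶ M

1.66×10⁻¹⁶ M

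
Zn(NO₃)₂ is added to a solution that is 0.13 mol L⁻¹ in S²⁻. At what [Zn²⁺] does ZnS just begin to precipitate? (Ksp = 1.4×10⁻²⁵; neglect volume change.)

Precipitation of each salt begins when its ion product equals Ksp.
ZnS(s) ⇌ Zn²⁺(aq) + S²⁻(aq)
Ksp = [Zn²⁺][S²⁻] = [Zn²⁺](0.13)
[Zn²⁺] = 1.4×10⁻²⁵ / (0.13) = 1.1×10⁻²⁴
[Zn²⁺] = 1.1×10⁻²⁴ mol L⁻¹

1.1×10⁻²⁴ M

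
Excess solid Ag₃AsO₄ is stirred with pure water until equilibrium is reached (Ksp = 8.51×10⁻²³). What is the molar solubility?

1.33×10⁻⁶ M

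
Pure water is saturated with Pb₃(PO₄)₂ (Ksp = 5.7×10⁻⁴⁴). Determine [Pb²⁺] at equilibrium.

2.6×10⁻⁹ M

Pb₃(PO₄)₂(s) ⇌ 3 Pb²⁺(aq) + 2 PO₄³⁻(aq)
Call the molar solubility s, so that [Pb²⁺] = 3s and [PO₄³⁻] = 2s.
Ksp = [Pb²⁺]^3[PO₄³⁻]^2 = (3s)^3 · (2s)^2 = 108s^5 = 5.7×10⁻⁴⁴
s = 8.8×10⁻¹⁰ M
[Pb²⁺] = 3s = 2.6×10⁻⁹ M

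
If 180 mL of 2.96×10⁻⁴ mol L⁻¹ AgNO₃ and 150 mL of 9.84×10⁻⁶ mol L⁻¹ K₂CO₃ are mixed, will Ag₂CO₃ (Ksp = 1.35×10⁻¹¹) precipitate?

Total volume after mixing = 180 + 150 = 330 mL.
[Ag⁺] = (2.96×10⁻⁴)(180)/330 = 1.61×10⁻⁴ mol L⁻¹
[CO₃²⁻] = (9.84×10⁻⁶)(150)/330 = 4.47×10⁻⁶ mol L⁻¹
Q = [Ag⁺]^2[CO₃²⁻] = 1.17×10⁻¹³
Since Q (1.17×10⁻¹³) is less than Ksp (1.35×10⁻¹¹), no Ag₂CO₃ precipitates.

No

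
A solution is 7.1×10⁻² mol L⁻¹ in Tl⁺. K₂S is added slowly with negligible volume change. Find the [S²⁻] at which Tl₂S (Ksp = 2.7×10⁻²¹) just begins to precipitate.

5.4×10⁻¹⁹ M

A salt starts to precipitate once the ion product Q reaches its Ksp.
Tl₂S(s) ⇌ 2 Tl⁺(aq) + S²⁻(aq)
Ksp = [Tl⁺]^2[S²⁻] = [S²⁻](7.1×10⁻²)^2
[S²⁻] = 2.7×10⁻²¹ / (7.1×10⁻²)^2 = 5.4×10⁻¹⁹
[S²⁻] = 5.4×10⁻¹⁹ mol L⁻¹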